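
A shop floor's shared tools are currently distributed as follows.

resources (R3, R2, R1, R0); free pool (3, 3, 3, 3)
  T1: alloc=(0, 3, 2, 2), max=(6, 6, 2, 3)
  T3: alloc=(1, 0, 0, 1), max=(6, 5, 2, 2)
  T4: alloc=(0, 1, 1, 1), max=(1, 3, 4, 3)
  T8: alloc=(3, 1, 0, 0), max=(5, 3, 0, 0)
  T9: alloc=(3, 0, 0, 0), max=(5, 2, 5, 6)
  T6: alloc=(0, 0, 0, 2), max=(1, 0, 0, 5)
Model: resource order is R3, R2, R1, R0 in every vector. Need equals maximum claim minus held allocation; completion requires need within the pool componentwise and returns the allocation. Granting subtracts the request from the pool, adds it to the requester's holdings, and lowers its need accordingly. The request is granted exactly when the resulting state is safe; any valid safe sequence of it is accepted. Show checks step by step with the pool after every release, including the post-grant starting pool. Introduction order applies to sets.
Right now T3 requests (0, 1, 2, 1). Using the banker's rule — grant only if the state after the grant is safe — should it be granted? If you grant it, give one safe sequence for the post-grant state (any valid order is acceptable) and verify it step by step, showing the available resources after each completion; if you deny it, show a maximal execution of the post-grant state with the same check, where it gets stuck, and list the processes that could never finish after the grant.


GRANT — the state after the grant stays safe, e.g. via T8, T1, T6, T3, T9, T4.
Key observation: post-grant, (3, 2, 1, 2) remains, and an order beginning with T8 completes everyone.
Verifying the post-grant state step by step:
  pool = (3, 2, 1, 2)
  run T8 (needs (2, 2, 0, 0), free (3, 2, 1, 2)); after release of (3, 1, 0, 0) the pool is (6, 3, 1, 2)
  run T1 (needs (6, 3, 0, 1), free (6, 3, 1, 2)); after release of (0, 3, 2, 2) the pool is (6, 6, 3, 4)
  run T6 (needs (1, 0, 0, 3), free (6, 6, 3, 4)); after release of (0, 0, 0, 2) the pool is (6, 6, 3, 6)
  run T3 (needs (5, 4, 0, 0), free (6, 6, 3, 6)); after release of (1, 1, 2, 2) the pool is (7, 7, 5, 8)
  run T9 (needs (2, 2, 5, 6), free (7, 7, 5, 8)); after release of (3, 0, 0, 0) the pool is (10, 7, 5, 8)
  run T4 (needs (1, 2, 3, 2), free (10, 7, 5, 8)); after release of (0, 1, 1, 1) the pool is (10, 8, 6, 9)


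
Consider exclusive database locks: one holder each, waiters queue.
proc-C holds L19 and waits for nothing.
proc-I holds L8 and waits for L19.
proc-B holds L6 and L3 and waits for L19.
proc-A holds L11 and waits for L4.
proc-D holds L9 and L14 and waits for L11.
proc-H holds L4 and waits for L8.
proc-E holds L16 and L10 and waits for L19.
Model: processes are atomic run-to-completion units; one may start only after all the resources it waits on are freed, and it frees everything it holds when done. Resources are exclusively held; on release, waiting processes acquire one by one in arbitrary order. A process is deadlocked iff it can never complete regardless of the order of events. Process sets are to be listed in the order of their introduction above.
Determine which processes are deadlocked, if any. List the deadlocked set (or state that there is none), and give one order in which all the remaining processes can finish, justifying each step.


The deadlocked set is empty.
Key observation: all waits point, directly or indirectly, at processes that can finish, so nothing is permanently blocked.
The rest can finish in the order proc-C, proc-E, proc-I, proc-H, proc-B, proc-A, proc-D.
Step-by-step check:
  run proc-C (it waits on nothing); releases L19
  run proc-E (all its waits — L19 — are resolved); releases L16 and L10
  run proc-I (all its waits — L19 — are resolved); releases L8
  run proc-H (all its waits — L8 — are resolved); releases L4
  run proc-B (all its waits — L19 — are resolved); releases L6 and L3
  run proc-A (all its waits — L4 — are resolved); releases L11
  run proc-D (all its waits — L11 — are resolved); releases L9 and L14


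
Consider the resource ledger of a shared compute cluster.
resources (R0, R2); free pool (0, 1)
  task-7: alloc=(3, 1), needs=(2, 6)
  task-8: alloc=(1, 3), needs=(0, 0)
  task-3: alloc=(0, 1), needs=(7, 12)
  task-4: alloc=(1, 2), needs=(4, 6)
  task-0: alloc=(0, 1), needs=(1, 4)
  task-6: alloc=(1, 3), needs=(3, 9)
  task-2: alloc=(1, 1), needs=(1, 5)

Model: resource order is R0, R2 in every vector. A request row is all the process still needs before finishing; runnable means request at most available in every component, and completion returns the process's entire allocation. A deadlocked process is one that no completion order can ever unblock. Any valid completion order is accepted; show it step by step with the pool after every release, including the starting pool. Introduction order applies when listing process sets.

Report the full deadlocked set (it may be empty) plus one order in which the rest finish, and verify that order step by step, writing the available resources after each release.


The deadlocked set is empty.
Key observation: there is always a runnable process — task-8 first — so the state unwinds completely.
The rest can finish in the order task-8, task-0, task-2, task-7, task-4, task-6, task-3. Step-by-step check:
  pool = (0, 1)
  task-8: need (0, 0) fits (0, 1); releases (1, 3), pool now (1, 4)
  task-0: need (1, 4) fits (1, 4); releases (0, 1), pool now (1, 5)
  task-2: need (1, 5) fits (1, 5); releases (1, 1), pool now (2, 6)
  task-7: need (2, 6) fits (2, 6); releases (3, 1), pool now (5, 7)
  task-4: need (4, 6) fits (5, 7); releases (1, 2), pool now (6, 9)
  task-6: need (3, 9) fits (6, 9); releases (1, 3), pool now (7, 12)
  task-3: need (7, 12) fits (7, 12); releases (0, 1), pool now (7, 13)


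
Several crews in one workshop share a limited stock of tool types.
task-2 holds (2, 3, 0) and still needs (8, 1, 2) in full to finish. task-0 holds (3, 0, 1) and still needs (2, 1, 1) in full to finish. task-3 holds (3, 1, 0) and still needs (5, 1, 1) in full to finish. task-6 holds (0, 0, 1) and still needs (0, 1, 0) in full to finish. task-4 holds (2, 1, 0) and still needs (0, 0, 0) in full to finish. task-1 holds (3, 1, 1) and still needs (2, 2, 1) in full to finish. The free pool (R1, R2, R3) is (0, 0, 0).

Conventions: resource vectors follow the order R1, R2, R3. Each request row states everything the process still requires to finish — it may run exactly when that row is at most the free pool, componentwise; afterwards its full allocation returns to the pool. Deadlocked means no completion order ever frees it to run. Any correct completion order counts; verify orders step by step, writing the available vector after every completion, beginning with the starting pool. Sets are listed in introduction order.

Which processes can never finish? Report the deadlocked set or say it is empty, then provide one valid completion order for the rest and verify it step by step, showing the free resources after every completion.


No process is deadlocked.
Key observation: no deadlock: task-4 fits now, and the freed resources carry the rest through.
A valid finishing order for the others: task-4, task-6, task-0, task-3, task-1, task-2. Walking it through:
  pool = (0, 0, 0)
  task-4 needs (0, 0, 0) <= (0, 0, 0) -> finishes; pool += (2, 1, 0) = (2, 1, 0)
  task-6 needs (0, 1, 0) <= (2, 1, 0) -> finishes; pool += (0, 0, 1) = (2, 1, 1)
  task-0 needs (2, 1, 1) <= (2, 1, 1) -> finishes; pool += (3, 0, 1) = (5, 1, 2)
  task-3 needs (5, 1, 1) <= (5, 1, 2) -> finishes; pool += (3, 1, 0) = (8, 2, 2)
  task-1 needs (2, 2, 1) <= (8, 2, 2) -> finishes; pool += (3, 1, 1) = (11, 3, 3)
  task-2 needs (8, 1, 2) <= (11, 3, 3) -> finishes; pool += (2, 3, 0) = (13, 6, 3)


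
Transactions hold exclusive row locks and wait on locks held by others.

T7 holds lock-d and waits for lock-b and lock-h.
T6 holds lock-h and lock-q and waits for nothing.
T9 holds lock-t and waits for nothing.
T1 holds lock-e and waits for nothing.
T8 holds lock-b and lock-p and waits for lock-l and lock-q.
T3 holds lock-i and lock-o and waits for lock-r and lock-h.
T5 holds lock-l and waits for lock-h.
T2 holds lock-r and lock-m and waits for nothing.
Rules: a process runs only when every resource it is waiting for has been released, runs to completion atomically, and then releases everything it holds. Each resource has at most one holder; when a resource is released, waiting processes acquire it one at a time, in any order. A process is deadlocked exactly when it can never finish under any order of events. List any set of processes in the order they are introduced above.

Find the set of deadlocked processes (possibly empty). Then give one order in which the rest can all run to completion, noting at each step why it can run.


The deadlocked set is empty.
Key observation: the wait graph is acyclic; completion cascades from the unblocked processes through everyone else.
The rest can finish in the order T2, T6, T3, T9, T5, T8, T7, T1.
Check, step by step:
  T2: no waits; runs immediately, freeing lock-r and lock-m
  T6: no waits; runs immediately, freeing lock-h and lock-q
  T3: everything it awaited (lock-r and lock-h) is free; runs, freeing lock-i and lock-o
  T9: no waits; runs immediately, freeing lock-t
  T5: everything it awaited (lock-h) is free; runs, freeing lock-l
  T8: everything it awaited (lock-l and lock-q) is free; runs, freeing lock-b and lock-p
  T7: everything it awaited (lock-b and lock-h) is free; runs, freeing lock-d
  T1: no waits; runs immediately, freeing lock-e


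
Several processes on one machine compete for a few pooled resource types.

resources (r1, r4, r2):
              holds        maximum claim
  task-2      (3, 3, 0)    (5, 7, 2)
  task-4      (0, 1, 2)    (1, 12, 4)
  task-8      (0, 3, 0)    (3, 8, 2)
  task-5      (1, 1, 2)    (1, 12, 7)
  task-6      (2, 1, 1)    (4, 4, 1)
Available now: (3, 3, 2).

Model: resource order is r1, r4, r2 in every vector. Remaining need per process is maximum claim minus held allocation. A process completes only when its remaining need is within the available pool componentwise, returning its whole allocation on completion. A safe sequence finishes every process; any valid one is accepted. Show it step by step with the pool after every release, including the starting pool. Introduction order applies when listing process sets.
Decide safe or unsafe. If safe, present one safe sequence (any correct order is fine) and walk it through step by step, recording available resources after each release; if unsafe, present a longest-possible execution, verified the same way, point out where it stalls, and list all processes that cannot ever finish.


UNSAFE — no complete ordering exists.
Key observation: once task-6, task-2, task-8 finish, the pool peaks at (8, 10, 3) — and every remaining process still needs more r4 than that.
Going as far as possible: task-6, task-2, task-8; after that, nothing fits. Verifying each step:
  pool = (3, 3, 2)
  task-6 needs (2, 3, 0) <= (3, 3, 2) -> finishes; pool += (2, 1, 1) = (5, 4, 3)
  task-2 needs (2, 4, 2) <= (5, 4, 3) -> finishes; pool += (3, 3, 0) = (8, 7, 3)
  task-8 needs (3, 5, 2) <= (8, 7, 3) -> finishes; pool += (0, 3, 0) = (8, 10, 3)
  task-4 still needs (1, 11, 2) but only (8, 10, 3) is free — short on r4
  task-5 still needs (0, 11, 5) but only (8, 10, 3) is free — short on r4 and r2
Never able to finish: task-4 and task-5.


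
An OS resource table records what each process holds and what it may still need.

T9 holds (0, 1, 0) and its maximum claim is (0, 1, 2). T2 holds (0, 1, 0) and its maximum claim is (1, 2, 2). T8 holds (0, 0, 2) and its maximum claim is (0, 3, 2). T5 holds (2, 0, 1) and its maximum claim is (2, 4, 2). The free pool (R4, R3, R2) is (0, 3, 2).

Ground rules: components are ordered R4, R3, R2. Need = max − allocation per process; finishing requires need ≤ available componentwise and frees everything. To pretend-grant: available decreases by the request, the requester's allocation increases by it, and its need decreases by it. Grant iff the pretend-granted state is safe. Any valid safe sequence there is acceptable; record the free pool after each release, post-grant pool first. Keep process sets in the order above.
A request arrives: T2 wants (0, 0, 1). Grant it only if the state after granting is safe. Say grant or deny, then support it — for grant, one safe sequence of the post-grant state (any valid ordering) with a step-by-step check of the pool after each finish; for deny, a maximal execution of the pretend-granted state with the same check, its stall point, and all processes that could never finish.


GRANT — the state after the grant stays safe, e.g. via T8, T9, T5, T2.
Key observation: the grant leaves (0, 3, 1) free — enough for T8, whose release restarts the cascade.
Check on the post-grant state, step by step:
  pool = (0, 3, 1)
  T8 needs (0, 3, 0) <= (0, 3, 1) -> finishes; pool += (0, 0, 2) = (0, 3, 3)
  T9 needs (0, 0, 2) <= (0, 3, 3) -> finishes; pool += (0, 1, 0) = (0, 4, 3)
  T5 needs (0, 4, 1) <= (0, 4, 3) -> finishes; pool += (2, 0, 1) = (2, 4, 4)
  T2 needs (1, 1, 1) <= (2, 4, 4) -> finishes; pool += (0, 1, 1) = (2, 5, 5)


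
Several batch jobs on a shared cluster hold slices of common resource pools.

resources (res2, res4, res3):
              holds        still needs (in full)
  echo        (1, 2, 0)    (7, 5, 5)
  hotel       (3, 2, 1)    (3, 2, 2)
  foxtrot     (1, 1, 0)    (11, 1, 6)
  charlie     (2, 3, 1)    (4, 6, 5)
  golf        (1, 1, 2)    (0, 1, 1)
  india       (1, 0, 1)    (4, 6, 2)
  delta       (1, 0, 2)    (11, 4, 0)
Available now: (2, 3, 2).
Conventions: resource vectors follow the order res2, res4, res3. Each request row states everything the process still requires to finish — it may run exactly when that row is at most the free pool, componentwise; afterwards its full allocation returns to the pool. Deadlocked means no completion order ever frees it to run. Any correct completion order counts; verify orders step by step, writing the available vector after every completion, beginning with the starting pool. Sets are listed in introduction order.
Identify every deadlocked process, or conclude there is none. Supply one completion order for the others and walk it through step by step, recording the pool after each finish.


Deadlocked: foxtrot and delta.
Key observation: the wall is res2: completing golf, hotel, charlie, echo, india brings the pool only to (10, 11, 7), and all the rest need more.
A valid finishing order for the others: golf, hotel, charlie, echo, india. Check, step by step:
  pool = (2, 3, 2)
  golf needs (0, 1, 1) <= (2, 3, 2) -> finishes; pool += (1, 1, 2) = (3, 4, 4)
  hotel needs (3, 2, 2) <= (3, 4, 4) -> finishes; pool += (3, 2, 1) = (6, 6, 5)
  charlie needs (4, 6, 5) <= (6, 6, 5) -> finishes; pool += (2, 3, 1) = (8, 9, 6)
  echo needs (7, 5, 5) <= (8, 9, 6) -> finishes; pool += (1, 2, 0) = (9, 11, 6)
  india needs (4, 6, 2) <= (9, 11, 6) -> finishes; pool += (1, 0, 1) = (10, 11, 7)
The stuck group stays short no matter what:
  blocked: foxtrot wants (11, 1, 6), pool (10, 11, 7) — not enough res2
  blocked: delta wants (11, 4, 0), pool (10, 11, 7) — not enough res2


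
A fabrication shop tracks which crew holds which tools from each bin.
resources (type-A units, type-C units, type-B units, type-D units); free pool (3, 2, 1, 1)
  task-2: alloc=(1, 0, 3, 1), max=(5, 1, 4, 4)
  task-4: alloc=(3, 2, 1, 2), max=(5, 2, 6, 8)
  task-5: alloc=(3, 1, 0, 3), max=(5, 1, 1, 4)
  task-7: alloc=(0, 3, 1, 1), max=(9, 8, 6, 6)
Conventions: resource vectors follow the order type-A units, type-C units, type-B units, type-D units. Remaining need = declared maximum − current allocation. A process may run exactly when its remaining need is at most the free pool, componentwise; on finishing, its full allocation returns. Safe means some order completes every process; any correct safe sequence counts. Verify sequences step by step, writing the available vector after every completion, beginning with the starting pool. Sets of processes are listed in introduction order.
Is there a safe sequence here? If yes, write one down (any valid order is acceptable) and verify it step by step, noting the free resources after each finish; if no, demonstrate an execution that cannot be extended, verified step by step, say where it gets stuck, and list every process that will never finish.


UNSAFE — no complete ordering exists.
Key observation: type-B units is the bottleneck — with task-5, task-2 done the pool holds (7, 3, 4, 5), short of every remaining need.
A maximal execution: task-5, task-2 — then nothing else fits. Walking it through:
  pool = (3, 2, 1, 1)
  run task-5 (needs (2, 0, 1, 1), free (3, 2, 1, 1)); after release of (3, 1, 0, 3) the pool is (6, 3, 1, 4)
  run task-2 (needs (4, 1, 1, 3), free (6, 3, 1, 4)); after release of (1, 0, 3, 1) the pool is (7, 3, 4, 5)
  task-4 cannot run: need (2, 0, 5, 6) vs free (7, 3, 4, 5) (insufficient type-B units and type-D units)
  task-7 cannot run: need (9, 5, 5, 5) vs free (7, 3, 4, 5) (insufficient type-A units, type-C units and type-B units)
Permanently blocked: task-4 and task-7.


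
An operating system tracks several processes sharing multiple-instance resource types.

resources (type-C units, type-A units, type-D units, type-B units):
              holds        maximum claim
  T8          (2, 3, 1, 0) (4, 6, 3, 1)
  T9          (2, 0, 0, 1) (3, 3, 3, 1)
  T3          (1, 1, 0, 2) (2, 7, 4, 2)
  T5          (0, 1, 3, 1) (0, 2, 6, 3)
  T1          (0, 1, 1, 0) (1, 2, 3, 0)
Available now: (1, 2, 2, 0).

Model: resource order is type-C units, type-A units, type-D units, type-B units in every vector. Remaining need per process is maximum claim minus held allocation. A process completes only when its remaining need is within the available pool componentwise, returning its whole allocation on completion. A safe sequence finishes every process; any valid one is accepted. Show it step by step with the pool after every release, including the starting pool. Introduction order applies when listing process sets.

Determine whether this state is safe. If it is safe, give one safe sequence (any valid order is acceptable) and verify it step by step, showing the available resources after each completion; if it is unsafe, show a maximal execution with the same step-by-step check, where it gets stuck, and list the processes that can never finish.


SAFE — a valid safe sequence is T1, T9, T8, T3, T5.
Key observation: the order's first zero-slack moment is T1 ((1, 1, 2, 0) needed, (1, 2, 2, 0) free — a requested resource with nothing to spare).
Check, step by step:
  pool = (1, 2, 2, 0)
  run T1 (needs (1, 1, 2, 0), free (1, 2, 2, 0)); after release of (0, 1, 1, 0) the pool is (1, 3, 3, 0)
  run T9 (needs (1, 3, 3, 0), free (1, 3, 3, 0)); after release of (2, 0, 0, 1) the pool is (3, 3, 3, 1)
  run T8 (needs (2, 3, 2, 1), free (3, 3, 3, 1)); after release of (2, 3, 1, 0) the pool is (5, 6, 4, 1)
  run T3 (needs (1, 6, 4, 0), free (5, 6, 4, 1)); after release of (1, 1, 0, 2) the pool is (6, 7, 4, 3)
  run T5 (needs (0, 1, 3, 2), free (6, 7, 4, 3)); after release of (0, 1, 3, 1) the pool is (6, 8, 7, 4)


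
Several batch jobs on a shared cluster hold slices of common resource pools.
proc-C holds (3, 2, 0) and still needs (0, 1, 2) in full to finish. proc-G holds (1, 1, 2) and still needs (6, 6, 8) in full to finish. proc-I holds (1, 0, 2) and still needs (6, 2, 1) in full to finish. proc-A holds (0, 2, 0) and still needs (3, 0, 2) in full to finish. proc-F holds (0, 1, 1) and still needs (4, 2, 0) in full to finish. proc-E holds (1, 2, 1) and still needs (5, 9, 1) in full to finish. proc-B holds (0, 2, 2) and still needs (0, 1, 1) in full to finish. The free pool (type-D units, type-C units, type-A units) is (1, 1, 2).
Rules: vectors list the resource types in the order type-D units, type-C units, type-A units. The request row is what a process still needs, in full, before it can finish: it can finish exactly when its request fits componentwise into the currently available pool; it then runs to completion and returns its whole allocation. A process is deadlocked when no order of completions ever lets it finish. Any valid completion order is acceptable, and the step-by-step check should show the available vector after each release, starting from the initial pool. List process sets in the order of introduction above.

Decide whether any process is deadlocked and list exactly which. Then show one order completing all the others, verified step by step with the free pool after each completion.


Deadlocked set: proc-G, proc-I and proc-E.
Key observation: the wall is type-D units: completing proc-B, proc-C, proc-A, proc-F brings the pool only to (4, 8, 5), and all the rest need more.
A valid finishing order for the others: proc-B, proc-C, proc-A, proc-F. Verifying each step:
  pool = (1, 1, 2)
  run proc-B (needs (0, 1, 1), free (1, 1, 2)); after release of (0, 2, 2) the pool is (1, 3, 4)
  run proc-C (needs (0, 1, 2), free (1, 3, 4)); after release of (3, 2, 0) the pool is (4, 5, 4)
  run proc-A (needs (3, 0, 2), free (4, 5, 4)); after release of (0, 2, 0) the pool is (4, 7, 4)
  run proc-F (needs (4, 2, 0), free (4, 7, 4)); after release of (0, 1, 1) the pool is (4, 8, 5)
The blocked processes can never fit:
  proc-G cannot run: need (6, 6, 8) vs free (4, 8, 5) (insufficient type-D units and type-A units)
  proc-I cannot run: need (6, 2, 1) vs free (4, 8, 5) (insufficient type-D units)
  proc-E cannot run: need (5, 9, 1) vs free (4, 8, 5) (insufficient type-D units and type-C units)


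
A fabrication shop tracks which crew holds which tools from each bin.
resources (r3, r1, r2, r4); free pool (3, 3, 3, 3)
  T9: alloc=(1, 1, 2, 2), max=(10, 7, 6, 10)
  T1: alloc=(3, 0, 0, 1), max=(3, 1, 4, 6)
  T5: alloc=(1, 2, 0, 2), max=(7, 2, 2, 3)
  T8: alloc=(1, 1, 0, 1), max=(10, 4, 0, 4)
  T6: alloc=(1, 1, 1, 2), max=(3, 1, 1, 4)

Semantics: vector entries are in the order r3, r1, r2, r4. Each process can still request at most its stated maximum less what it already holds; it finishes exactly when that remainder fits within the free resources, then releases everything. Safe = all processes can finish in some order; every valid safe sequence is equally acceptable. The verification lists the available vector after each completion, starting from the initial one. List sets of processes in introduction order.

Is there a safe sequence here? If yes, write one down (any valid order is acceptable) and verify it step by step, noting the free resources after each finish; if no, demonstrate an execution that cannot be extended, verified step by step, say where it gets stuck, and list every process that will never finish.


UNSAFE — no complete ordering exists.
Key observation: r3 is the bottleneck — with T6, T1, T5 done the pool holds (8, 6, 4, 8), short of every remaining need.
A maximal execution: T6, T1, T5 — then nothing else fits. Verifying each step:
  pool = (3, 3, 3, 3)
  run T6 (needs (2, 0, 0, 2), free (3, 3, 3, 3)); after release of (1, 1, 1, 2) the pool is (4, 4, 4, 5)
  run T1 (needs (0, 1, 4, 5), free (4, 4, 4, 5)); after release of (3, 0, 0, 1) the pool is (7, 4, 4, 6)
  run T5 (needs (6, 0, 2, 1), free (7, 4, 4, 6)); after release of (1, 2, 0, 2) the pool is (8, 6, 4, 8)
  T9 still needs (9, 6, 4, 8) but only (8, 6, 4, 8) is free — short on r3
  T8 still needs (9, 3, 0, 3) but only (8, 6, 4, 8) is free — short on r3
Permanently blocked: T9 and T8.


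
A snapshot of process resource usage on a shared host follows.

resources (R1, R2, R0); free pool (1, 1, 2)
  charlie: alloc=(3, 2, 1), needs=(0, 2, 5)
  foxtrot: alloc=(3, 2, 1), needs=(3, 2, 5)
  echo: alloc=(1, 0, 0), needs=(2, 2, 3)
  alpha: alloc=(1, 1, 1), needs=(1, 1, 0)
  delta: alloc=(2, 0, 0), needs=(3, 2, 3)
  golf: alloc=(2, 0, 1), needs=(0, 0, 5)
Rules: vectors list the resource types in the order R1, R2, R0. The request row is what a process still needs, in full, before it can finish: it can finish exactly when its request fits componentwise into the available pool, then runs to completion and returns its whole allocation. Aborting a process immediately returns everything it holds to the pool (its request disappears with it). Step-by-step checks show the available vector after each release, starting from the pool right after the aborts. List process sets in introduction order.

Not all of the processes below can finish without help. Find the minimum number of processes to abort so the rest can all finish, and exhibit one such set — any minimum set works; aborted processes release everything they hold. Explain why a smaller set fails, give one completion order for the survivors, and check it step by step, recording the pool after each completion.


Abort foxtrot and golf.
Key observation: no ordering could ever have run charlie before the abort of foxtrot and golf; with (5, 2, 2) back in the pool it fits at step 4.
No one abort is enough; case by case: charlie alone leaves foxtrot blocked (short on R0); foxtrot alone leaves charlie blocked (short on R0); echo alone leaves charlie blocked (short on R0); alpha alone leaves charlie blocked (short on R0); delta alone leaves charlie blocked (short on R0); golf alone leaves charlie blocked (short on R0).
One survivor order: echo, delta, alpha, charlie. Walking it through (post-abort pool first):
  pool = (6, 3, 4)
  echo needs (2, 2, 3) <= (6, 3, 4) -> finishes; pool += (1, 0, 0) = (7, 3, 4)
  delta needs (3, 2, 3) <= (7, 3, 4) -> finishes; pool += (2, 0, 0) = (9, 3, 4)
  alpha needs (1, 1, 0) <= (9, 3, 4) -> finishes; pool += (1, 1, 1) = (10, 4, 5)
  charlie needs (0, 2, 5) <= (10, 4, 5) -> finishes; pool += (3, 2, 1) = (13, 6, 6)


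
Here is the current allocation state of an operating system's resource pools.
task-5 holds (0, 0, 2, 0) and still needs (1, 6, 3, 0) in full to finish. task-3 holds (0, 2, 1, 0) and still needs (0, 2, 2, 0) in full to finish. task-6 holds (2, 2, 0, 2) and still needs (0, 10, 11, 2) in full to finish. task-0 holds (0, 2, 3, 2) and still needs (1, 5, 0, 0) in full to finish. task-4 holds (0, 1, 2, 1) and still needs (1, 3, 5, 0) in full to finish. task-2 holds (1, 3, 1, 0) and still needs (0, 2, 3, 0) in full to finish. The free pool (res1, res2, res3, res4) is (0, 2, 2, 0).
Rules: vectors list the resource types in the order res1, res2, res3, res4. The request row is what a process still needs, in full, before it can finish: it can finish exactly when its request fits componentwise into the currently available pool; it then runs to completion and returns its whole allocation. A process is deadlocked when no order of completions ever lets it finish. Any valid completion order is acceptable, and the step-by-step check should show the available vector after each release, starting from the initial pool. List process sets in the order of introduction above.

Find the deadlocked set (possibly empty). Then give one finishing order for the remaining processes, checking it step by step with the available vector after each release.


No process is deadlocked.
Key observation: there is always a runnable process — task-3 first — so the state unwinds completely.
The rest can finish in the order task-3, task-2, task-0, task-4, task-5, task-6. Check, step by step:
  pool = (0, 2, 2, 0)
  run task-3 (needs (0, 2, 2, 0), free (0, 2, 2, 0)); after release of (0, 2, 1, 0) the pool is (0, 4, 3, 0)
  run task-2 (needs (0, 2, 3, 0), free (0, 4, 3, 0)); after release of (1, 3, 1, 0) the pool is (1, 7, 4, 0)
  run task-0 (needs (1, 5, 0, 0), free (1, 7, 4, 0)); after release of (0, 2, 3, 2) the pool is (1, 9, 7, 2)
  run task-4 (needs (1, 3, 5, 0), free (1, 9, 7, 2)); after release of (0, 1, 2, 1) the pool is (1, 10, 9, 3)
  run task-5 (needs (1, 6, 3, 0), free (1, 10, 9, 3)); after release of (0, 0, 2, 0) the pool is (1, 10, 11, 3)
  run task-6 (needs (0, 10, 11, 2), free (1, 10, 11, 3)); after release of (2, 2, 0, 2) the pool is (3, 12, 11, 5)


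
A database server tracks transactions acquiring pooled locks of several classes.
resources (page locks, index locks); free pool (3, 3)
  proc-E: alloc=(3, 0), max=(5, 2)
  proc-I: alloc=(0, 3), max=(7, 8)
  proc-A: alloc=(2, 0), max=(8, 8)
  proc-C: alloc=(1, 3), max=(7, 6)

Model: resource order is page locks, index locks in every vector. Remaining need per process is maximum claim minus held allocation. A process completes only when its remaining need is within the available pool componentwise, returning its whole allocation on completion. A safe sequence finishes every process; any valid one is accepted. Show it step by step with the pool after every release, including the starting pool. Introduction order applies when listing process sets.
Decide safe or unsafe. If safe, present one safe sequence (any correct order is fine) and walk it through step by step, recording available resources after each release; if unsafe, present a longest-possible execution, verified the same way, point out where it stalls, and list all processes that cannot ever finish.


SAFE — a valid safe sequence is proc-E, proc-C, proc-I, proc-A.
Key observation: proc-C is the earliest step where a requested resource binds exactly: need (6, 3), pool (6, 3) at its turn.
Walking it through:
  pool = (3, 3)
  proc-E needs (2, 2) <= (3, 3) -> finishes; pool += (3, 0) = (6, 3)
  proc-C needs (6, 3) <= (6, 3) -> finishes; pool += (1, 3) = (7, 6)
  proc-I needs (7, 5) <= (7, 6) -> finishes; pool += (0, 3) = (7, 9)
  proc-A needs (6, 8) <= (7, 9) -> finishes; pool += (2, 0) = (9, 9)


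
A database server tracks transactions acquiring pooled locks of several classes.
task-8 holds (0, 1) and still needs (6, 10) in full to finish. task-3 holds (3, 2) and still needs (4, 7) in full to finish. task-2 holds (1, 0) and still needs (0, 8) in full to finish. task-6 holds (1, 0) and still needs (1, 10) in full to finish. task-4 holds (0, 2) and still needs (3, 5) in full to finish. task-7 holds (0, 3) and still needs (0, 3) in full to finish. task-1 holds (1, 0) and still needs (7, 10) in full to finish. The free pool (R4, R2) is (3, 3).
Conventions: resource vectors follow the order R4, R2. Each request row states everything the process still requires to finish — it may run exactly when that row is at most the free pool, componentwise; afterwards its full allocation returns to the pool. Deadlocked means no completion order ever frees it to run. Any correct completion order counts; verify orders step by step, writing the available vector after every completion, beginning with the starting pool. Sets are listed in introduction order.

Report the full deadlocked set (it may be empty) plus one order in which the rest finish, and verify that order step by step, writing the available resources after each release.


No process is deadlocked.
Key observation: task-7 leads a chain of completions in which each release enables another process.
One completion order for the rest: task-7, task-4, task-2, task-3, task-8, task-1, task-6. Check, step by step:
  pool = (3, 3)
  task-7: need (0, 3) fits (3, 3); releases (0, 3), pool now (3, 6)
  task-4: need (3, 5) fits (3, 6); releases (0, 2), pool now (3, 8)
  task-2: need (0, 8) fits (3, 8); releases (1, 0), pool now (4, 8)
  task-3: need (4, 7) fits (4, 8); releases (3, 2), pool now (7, 10)
  task-8: need (6, 10) fits (7, 10); releases (0, 1), pool now (7, 11)
  task-1: need (7, 10) fits (7, 11); releases (1, 0), pool now (8, 11)
  task-6: need (1, 10) fits (8, 11); releases (1, 0), pool now (9, 11)


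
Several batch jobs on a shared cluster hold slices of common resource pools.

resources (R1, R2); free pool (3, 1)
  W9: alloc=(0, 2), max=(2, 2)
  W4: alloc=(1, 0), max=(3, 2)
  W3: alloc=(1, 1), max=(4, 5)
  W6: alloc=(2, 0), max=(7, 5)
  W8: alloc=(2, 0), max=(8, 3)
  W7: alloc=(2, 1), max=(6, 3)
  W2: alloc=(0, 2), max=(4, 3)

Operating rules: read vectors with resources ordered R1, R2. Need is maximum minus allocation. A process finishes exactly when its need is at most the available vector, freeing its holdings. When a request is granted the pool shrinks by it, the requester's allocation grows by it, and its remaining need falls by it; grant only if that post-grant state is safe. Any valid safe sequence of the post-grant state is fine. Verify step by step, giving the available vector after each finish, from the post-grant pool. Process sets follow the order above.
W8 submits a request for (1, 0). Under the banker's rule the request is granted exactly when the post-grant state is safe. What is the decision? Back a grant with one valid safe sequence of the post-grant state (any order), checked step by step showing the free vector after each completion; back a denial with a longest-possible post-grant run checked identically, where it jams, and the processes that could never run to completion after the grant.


DENY: after the grant no complete ordering would exist.
Key observation: after W9, W4 the pool peaks at (3, 3), and each blocked process is short somewhere: W3 on R2; W6 on R1, R2; W8 on R1; W7 on R1; W2 on R1.
Pretend the grant happened; the run W9, W4 goes as far as possible. Check, step by step:
  pool = (2, 1)
  W9: need (2, 0) fits (2, 1); releases (0, 2), pool now (2, 3)
  W4: need (2, 2) fits (2, 3); releases (1, 0), pool now (3, 3)
  W3 cannot run: need (3, 4) vs free (3, 3) (insufficient R2)
  W6 cannot run: need (5, 5) vs free (3, 3) (insufficient R1 and R2)
  W8 cannot run: need (5, 3) vs free (3, 3) (insufficient R1)
  W7 cannot run: need (4, 2) vs free (3, 3) (insufficient R1)
  W2 cannot run: need (4, 1) vs free (3, 3) (insufficient R1)
Had the request been granted, W3, W6, W8, W7 and W2 could never finish.


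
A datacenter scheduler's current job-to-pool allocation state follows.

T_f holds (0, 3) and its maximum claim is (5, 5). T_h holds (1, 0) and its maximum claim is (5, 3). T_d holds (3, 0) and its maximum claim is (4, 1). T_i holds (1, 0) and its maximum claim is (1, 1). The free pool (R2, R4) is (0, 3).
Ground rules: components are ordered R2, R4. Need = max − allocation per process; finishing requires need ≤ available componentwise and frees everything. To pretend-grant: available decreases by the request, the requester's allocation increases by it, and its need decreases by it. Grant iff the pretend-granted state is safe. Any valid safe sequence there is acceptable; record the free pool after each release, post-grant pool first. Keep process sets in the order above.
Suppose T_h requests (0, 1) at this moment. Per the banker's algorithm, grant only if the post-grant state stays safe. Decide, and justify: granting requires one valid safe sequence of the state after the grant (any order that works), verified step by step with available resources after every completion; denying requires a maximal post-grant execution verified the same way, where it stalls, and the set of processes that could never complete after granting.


GRANT — the state after the grant stays safe, e.g. via T_i, T_d, T_h, T_f.
Key observation: after the grant the pool drops to (0, 2), which still lets T_i finish first and unwind the rest.
Check on the post-grant state, step by step:
  pool = (0, 2)
  T_i: need (0, 1) fits (0, 2); releases (1, 0), pool now (1, 2)
  T_d: need (1, 1) fits (1, 2); releases (3, 0), pool now (4, 2)
  T_h: need (4, 2) fits (4, 2); releases (1, 1), pool now (5, 3)
  T_f: need (5, 2) fits (5, 3); releases (0, 3), pool now (5, 6)


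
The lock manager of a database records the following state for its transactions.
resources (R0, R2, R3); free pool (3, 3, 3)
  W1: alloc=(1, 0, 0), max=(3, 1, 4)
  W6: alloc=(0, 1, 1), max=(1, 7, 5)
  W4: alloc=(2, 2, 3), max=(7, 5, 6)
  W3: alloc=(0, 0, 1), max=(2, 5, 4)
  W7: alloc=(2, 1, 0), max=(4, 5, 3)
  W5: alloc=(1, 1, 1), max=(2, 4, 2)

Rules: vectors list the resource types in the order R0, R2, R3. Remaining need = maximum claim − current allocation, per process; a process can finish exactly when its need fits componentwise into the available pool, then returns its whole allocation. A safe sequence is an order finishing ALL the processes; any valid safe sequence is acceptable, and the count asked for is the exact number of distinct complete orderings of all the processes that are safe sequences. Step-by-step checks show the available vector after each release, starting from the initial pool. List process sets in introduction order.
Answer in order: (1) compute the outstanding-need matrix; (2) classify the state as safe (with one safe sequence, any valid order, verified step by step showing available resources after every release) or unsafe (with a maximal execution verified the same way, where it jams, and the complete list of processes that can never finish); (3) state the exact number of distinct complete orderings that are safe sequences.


(1) Remaining need (order R0, R2, R3):
  W1: (2, 1, 4)
  W6: (1, 6, 4)
  W4: (5, 3, 3)
  W3: (2, 5, 3)
  W7: (2, 4, 3)
  W5: (1, 3, 1)
(2) SAFE, for example via the order W5, W7, W3, W4, W6, W1.
Key observation: the order's first zero-slack moment is W5 ((1, 3, 1) needed, (3, 3, 3) free — a requested resource with nothing to spare).
Check, step by step:
  pool = (3, 3, 3)
  W5: need (1, 3, 1) fits (3, 3, 3); releases (1, 1, 1), pool now (4, 4, 4)
  W7: need (2, 4, 3) fits (4, 4, 4); releases (2, 1, 0), pool now (6, 5, 4)
  W3: need (2, 5, 3) fits (6, 5, 4); releases (0, 0, 1), pool now (6, 5, 5)
  W4: need (5, 3, 3) fits (6, 5, 5); releases (2, 2, 3), pool now (8, 7, 8)
  W6: need (1, 6, 4) fits (8, 7, 8); releases (0, 1, 1), pool now (8, 8, 9)
  W1: need (2, 1, 4) fits (8, 8, 9); releases (1, 0, 0), pool now (9, 8, 9)
(3) Precisely 21 of the possible complete orderings are safe sequences.


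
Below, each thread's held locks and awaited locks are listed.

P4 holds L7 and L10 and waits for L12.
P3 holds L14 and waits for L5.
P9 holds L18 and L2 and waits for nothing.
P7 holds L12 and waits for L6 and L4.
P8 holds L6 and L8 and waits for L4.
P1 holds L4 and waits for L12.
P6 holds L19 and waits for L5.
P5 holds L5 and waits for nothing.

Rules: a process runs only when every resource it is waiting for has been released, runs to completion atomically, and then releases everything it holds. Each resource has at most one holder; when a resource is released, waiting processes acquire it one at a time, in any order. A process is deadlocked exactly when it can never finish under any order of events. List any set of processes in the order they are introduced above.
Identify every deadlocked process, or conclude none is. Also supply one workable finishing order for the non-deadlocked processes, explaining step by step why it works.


Deadlocked: P4, P7, P8 and P1.
Key observation: the waits loop around P7 -> P8 -> P1 -> P7 with no way out; P4 waits into the deadlock from upstream.
One completion order for the rest: P5, P9, P6, P3.
Walking it through:
  P5 waits on nothing -> runs at once and releases L5
  P9 waits on nothing -> runs at once and releases L18 and L2
  P6 waits on L5 — all released -> runs and releases L19
  P3 waits on L5 — all released -> runs and releases L14


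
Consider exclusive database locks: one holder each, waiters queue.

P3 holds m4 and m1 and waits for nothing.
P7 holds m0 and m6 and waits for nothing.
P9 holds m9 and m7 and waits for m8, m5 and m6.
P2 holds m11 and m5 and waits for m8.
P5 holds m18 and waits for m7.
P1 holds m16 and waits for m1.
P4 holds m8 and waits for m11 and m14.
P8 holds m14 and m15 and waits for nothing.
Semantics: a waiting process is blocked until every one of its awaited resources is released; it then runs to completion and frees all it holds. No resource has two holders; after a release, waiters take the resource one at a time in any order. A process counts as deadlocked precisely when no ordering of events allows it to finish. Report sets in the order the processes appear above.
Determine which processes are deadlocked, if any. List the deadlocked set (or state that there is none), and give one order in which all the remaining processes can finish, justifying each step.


The deadlocked set is P9, P2, P5 and P4.
Key observation: along P2 -> P4 -> P2, each member waits on what the next one holds — a deadlock; P9 and P5 wait into the deadlock from upstream.
The rest can finish in the order P3, P8, P7, P1.
Walking it through:
  P3 waits on nothing -> runs at once and releases m4 and m1
  P8 waits on nothing -> runs at once and releases m14 and m15
  P7 waits on nothing -> runs at once and releases m0 and m6
  run P1 (all its waits — m1 — are resolved); releases m16
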